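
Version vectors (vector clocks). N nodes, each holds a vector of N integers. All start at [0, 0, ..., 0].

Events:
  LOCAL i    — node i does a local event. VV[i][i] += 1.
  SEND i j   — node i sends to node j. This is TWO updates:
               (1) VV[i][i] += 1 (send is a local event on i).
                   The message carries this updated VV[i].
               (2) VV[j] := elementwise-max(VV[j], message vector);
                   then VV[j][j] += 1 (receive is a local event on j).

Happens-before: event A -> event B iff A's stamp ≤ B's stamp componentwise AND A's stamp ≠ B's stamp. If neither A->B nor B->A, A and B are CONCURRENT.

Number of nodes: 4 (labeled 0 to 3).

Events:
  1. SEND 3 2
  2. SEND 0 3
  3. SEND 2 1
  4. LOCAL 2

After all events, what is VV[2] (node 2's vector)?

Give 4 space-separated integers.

Answer: 0 0 3 1

Derivation:
Initial: VV[0]=[0, 0, 0, 0]
Initial: VV[1]=[0, 0, 0, 0]
Initial: VV[2]=[0, 0, 0, 0]
Initial: VV[3]=[0, 0, 0, 0]
Event 1: SEND 3->2: VV[3][3]++ -> VV[3]=[0, 0, 0, 1], msg_vec=[0, 0, 0, 1]; VV[2]=max(VV[2],msg_vec) then VV[2][2]++ -> VV[2]=[0, 0, 1, 1]
Event 2: SEND 0->3: VV[0][0]++ -> VV[0]=[1, 0, 0, 0], msg_vec=[1, 0, 0, 0]; VV[3]=max(VV[3],msg_vec) then VV[3][3]++ -> VV[3]=[1, 0, 0, 2]
Event 3: SEND 2->1: VV[2][2]++ -> VV[2]=[0, 0, 2, 1], msg_vec=[0, 0, 2, 1]; VV[1]=max(VV[1],msg_vec) then VV[1][1]++ -> VV[1]=[0, 1, 2, 1]
Event 4: LOCAL 2: VV[2][2]++ -> VV[2]=[0, 0, 3, 1]
Final vectors: VV[0]=[1, 0, 0, 0]; VV[1]=[0, 1, 2, 1]; VV[2]=[0, 0, 3, 1]; VV[3]=[1, 0, 0, 2]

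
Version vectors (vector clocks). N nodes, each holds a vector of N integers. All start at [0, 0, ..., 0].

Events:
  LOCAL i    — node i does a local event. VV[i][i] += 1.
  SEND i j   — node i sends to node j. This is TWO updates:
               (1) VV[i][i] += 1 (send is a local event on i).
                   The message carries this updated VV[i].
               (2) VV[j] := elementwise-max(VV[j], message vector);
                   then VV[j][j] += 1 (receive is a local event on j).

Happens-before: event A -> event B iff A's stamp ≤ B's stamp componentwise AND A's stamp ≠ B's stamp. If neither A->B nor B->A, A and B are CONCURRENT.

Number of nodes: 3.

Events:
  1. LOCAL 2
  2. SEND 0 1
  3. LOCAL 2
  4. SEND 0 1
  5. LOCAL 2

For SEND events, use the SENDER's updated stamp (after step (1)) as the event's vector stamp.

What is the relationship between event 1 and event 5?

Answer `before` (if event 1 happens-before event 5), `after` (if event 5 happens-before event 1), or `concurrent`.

Answer: before

Derivation:
Initial: VV[0]=[0, 0, 0]
Initial: VV[1]=[0, 0, 0]
Initial: VV[2]=[0, 0, 0]
Event 1: LOCAL 2: VV[2][2]++ -> VV[2]=[0, 0, 1]
Event 2: SEND 0->1: VV[0][0]++ -> VV[0]=[1, 0, 0], msg_vec=[1, 0, 0]; VV[1]=max(VV[1],msg_vec) then VV[1][1]++ -> VV[1]=[1, 1, 0]
Event 3: LOCAL 2: VV[2][2]++ -> VV[2]=[0, 0, 2]
Event 4: SEND 0->1: VV[0][0]++ -> VV[0]=[2, 0, 0], msg_vec=[2, 0, 0]; VV[1]=max(VV[1],msg_vec) then VV[1][1]++ -> VV[1]=[2, 2, 0]
Event 5: LOCAL 2: VV[2][2]++ -> VV[2]=[0, 0, 3]
Event 1 stamp: [0, 0, 1]
Event 5 stamp: [0, 0, 3]
[0, 0, 1] <= [0, 0, 3]? True
[0, 0, 3] <= [0, 0, 1]? False
Relation: before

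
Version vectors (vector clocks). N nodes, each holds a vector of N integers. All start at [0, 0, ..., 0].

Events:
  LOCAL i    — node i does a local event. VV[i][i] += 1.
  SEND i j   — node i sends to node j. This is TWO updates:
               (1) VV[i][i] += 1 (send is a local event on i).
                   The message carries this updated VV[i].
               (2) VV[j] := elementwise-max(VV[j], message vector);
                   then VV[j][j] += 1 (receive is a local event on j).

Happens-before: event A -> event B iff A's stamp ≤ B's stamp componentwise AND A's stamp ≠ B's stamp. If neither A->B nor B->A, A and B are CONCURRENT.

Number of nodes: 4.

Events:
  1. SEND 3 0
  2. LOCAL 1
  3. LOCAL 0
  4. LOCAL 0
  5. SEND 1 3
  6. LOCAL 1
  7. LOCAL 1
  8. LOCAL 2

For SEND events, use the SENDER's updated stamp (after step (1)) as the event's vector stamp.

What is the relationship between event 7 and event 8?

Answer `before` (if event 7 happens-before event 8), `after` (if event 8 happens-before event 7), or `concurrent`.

Answer: concurrent

Derivation:
Initial: VV[0]=[0, 0, 0, 0]
Initial: VV[1]=[0, 0, 0, 0]
Initial: VV[2]=[0, 0, 0, 0]
Initial: VV[3]=[0, 0, 0, 0]
Event 1: SEND 3->0: VV[3][3]++ -> VV[3]=[0, 0, 0, 1], msg_vec=[0, 0, 0, 1]; VV[0]=max(VV[0],msg_vec) then VV[0][0]++ -> VV[0]=[1, 0, 0, 1]
Event 2: LOCAL 1: VV[1][1]++ -> VV[1]=[0, 1, 0, 0]
Event 3: LOCAL 0: VV[0][0]++ -> VV[0]=[2, 0, 0, 1]
Event 4: LOCAL 0: VV[0][0]++ -> VV[0]=[3, 0, 0, 1]
Event 5: SEND 1->3: VV[1][1]++ -> VV[1]=[0, 2, 0, 0], msg_vec=[0, 2, 0, 0]; VV[3]=max(VV[3],msg_vec) then VV[3][3]++ -> VV[3]=[0, 2, 0, 2]
Event 6: LOCAL 1: VV[1][1]++ -> VV[1]=[0, 3, 0, 0]
Event 7: LOCAL 1: VV[1][1]++ -> VV[1]=[0, 4, 0, 0]
Event 8: LOCAL 2: VV[2][2]++ -> VV[2]=[0, 0, 1, 0]
Event 7 stamp: [0, 4, 0, 0]
Event 8 stamp: [0, 0, 1, 0]
[0, 4, 0, 0] <= [0, 0, 1, 0]? False
[0, 0, 1, 0] <= [0, 4, 0, 0]? False
Relation: concurrent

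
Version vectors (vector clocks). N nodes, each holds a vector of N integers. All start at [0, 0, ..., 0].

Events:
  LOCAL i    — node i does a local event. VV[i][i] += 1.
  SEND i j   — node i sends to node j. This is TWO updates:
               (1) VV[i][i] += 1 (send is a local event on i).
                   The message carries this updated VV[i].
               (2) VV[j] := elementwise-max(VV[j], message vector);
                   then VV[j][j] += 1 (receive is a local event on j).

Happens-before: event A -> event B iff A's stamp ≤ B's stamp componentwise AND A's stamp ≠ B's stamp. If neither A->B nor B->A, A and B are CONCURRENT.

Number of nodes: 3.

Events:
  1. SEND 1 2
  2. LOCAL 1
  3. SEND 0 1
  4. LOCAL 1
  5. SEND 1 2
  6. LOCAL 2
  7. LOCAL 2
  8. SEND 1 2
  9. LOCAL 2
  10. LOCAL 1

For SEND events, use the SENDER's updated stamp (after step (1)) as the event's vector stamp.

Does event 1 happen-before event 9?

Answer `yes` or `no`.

Answer: yes

Derivation:
Initial: VV[0]=[0, 0, 0]
Initial: VV[1]=[0, 0, 0]
Initial: VV[2]=[0, 0, 0]
Event 1: SEND 1->2: VV[1][1]++ -> VV[1]=[0, 1, 0], msg_vec=[0, 1, 0]; VV[2]=max(VV[2],msg_vec) then VV[2][2]++ -> VV[2]=[0, 1, 1]
Event 2: LOCAL 1: VV[1][1]++ -> VV[1]=[0, 2, 0]
Event 3: SEND 0->1: VV[0][0]++ -> VV[0]=[1, 0, 0], msg_vec=[1, 0, 0]; VV[1]=max(VV[1],msg_vec) then VV[1][1]++ -> VV[1]=[1, 3, 0]
Event 4: LOCAL 1: VV[1][1]++ -> VV[1]=[1, 4, 0]
Event 5: SEND 1->2: VV[1][1]++ -> VV[1]=[1, 5, 0], msg_vec=[1, 5, 0]; VV[2]=max(VV[2],msg_vec) then VV[2][2]++ -> VV[2]=[1, 5, 2]
Event 6: LOCAL 2: VV[2][2]++ -> VV[2]=[1, 5, 3]
Event 7: LOCAL 2: VV[2][2]++ -> VV[2]=[1, 5, 4]
Event 8: SEND 1->2: VV[1][1]++ -> VV[1]=[1, 6, 0], msg_vec=[1, 6, 0]; VV[2]=max(VV[2],msg_vec) then VV[2][2]++ -> VV[2]=[1, 6, 5]
Event 9: LOCAL 2: VV[2][2]++ -> VV[2]=[1, 6, 6]
Event 10: LOCAL 1: VV[1][1]++ -> VV[1]=[1, 7, 0]
Event 1 stamp: [0, 1, 0]
Event 9 stamp: [1, 6, 6]
[0, 1, 0] <= [1, 6, 6]? True. Equal? False. Happens-before: True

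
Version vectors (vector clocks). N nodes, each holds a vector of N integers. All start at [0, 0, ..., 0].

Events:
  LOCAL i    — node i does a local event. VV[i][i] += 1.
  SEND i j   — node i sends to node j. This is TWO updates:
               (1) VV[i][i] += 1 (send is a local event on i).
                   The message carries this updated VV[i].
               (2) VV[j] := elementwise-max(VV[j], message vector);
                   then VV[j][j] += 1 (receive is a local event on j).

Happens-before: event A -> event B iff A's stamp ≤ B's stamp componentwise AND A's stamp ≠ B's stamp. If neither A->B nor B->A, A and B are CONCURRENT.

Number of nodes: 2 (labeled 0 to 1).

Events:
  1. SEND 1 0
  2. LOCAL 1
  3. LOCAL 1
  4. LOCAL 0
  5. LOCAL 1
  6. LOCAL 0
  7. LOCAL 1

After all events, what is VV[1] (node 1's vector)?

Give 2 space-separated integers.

Answer: 0 5

Derivation:
Initial: VV[0]=[0, 0]
Initial: VV[1]=[0, 0]
Event 1: SEND 1->0: VV[1][1]++ -> VV[1]=[0, 1], msg_vec=[0, 1]; VV[0]=max(VV[0],msg_vec) then VV[0][0]++ -> VV[0]=[1, 1]
Event 2: LOCAL 1: VV[1][1]++ -> VV[1]=[0, 2]
Event 3: LOCAL 1: VV[1][1]++ -> VV[1]=[0, 3]
Event 4: LOCAL 0: VV[0][0]++ -> VV[0]=[2, 1]
Event 5: LOCAL 1: VV[1][1]++ -> VV[1]=[0, 4]
Event 6: LOCAL 0: VV[0][0]++ -> VV[0]=[3, 1]
Event 7: LOCAL 1: VV[1][1]++ -> VV[1]=[0, 5]
Final vectors: VV[0]=[3, 1]; VV[1]=[0, 5]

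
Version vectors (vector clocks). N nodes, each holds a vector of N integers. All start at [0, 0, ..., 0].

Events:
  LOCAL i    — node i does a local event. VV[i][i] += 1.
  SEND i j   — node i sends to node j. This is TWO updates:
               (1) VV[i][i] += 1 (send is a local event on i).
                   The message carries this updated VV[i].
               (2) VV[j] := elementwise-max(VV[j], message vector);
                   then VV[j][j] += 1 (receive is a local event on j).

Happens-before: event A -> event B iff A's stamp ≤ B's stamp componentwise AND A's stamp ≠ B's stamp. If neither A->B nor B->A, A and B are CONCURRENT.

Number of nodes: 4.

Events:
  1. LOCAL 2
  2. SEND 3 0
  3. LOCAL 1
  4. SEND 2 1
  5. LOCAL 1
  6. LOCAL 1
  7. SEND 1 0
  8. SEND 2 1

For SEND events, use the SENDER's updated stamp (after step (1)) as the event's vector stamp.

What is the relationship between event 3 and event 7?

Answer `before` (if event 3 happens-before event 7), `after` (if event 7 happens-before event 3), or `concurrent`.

Answer: before

Derivation:
Initial: VV[0]=[0, 0, 0, 0]
Initial: VV[1]=[0, 0, 0, 0]
Initial: VV[2]=[0, 0, 0, 0]
Initial: VV[3]=[0, 0, 0, 0]
Event 1: LOCAL 2: VV[2][2]++ -> VV[2]=[0, 0, 1, 0]
Event 2: SEND 3->0: VV[3][3]++ -> VV[3]=[0, 0, 0, 1], msg_vec=[0, 0, 0, 1]; VV[0]=max(VV[0],msg_vec) then VV[0][0]++ -> VV[0]=[1, 0, 0, 1]
Event 3: LOCAL 1: VV[1][1]++ -> VV[1]=[0, 1, 0, 0]
Event 4: SEND 2->1: VV[2][2]++ -> VV[2]=[0, 0, 2, 0], msg_vec=[0, 0, 2, 0]; VV[1]=max(VV[1],msg_vec) then VV[1][1]++ -> VV[1]=[0, 2, 2, 0]
Event 5: LOCAL 1: VV[1][1]++ -> VV[1]=[0, 3, 2, 0]
Event 6: LOCAL 1: VV[1][1]++ -> VV[1]=[0, 4, 2, 0]
Event 7: SEND 1->0: VV[1][1]++ -> VV[1]=[0, 5, 2, 0], msg_vec=[0, 5, 2, 0]; VV[0]=max(VV[0],msg_vec) then VV[0][0]++ -> VV[0]=[2, 5, 2, 1]
Event 8: SEND 2->1: VV[2][2]++ -> VV[2]=[0, 0, 3, 0], msg_vec=[0, 0, 3, 0]; VV[1]=max(VV[1],msg_vec) then VV[1][1]++ -> VV[1]=[0, 6, 3, 0]
Event 3 stamp: [0, 1, 0, 0]
Event 7 stamp: [0, 5, 2, 0]
[0, 1, 0, 0] <= [0, 5, 2, 0]? True
[0, 5, 2, 0] <= [0, 1, 0, 0]? False
Relation: before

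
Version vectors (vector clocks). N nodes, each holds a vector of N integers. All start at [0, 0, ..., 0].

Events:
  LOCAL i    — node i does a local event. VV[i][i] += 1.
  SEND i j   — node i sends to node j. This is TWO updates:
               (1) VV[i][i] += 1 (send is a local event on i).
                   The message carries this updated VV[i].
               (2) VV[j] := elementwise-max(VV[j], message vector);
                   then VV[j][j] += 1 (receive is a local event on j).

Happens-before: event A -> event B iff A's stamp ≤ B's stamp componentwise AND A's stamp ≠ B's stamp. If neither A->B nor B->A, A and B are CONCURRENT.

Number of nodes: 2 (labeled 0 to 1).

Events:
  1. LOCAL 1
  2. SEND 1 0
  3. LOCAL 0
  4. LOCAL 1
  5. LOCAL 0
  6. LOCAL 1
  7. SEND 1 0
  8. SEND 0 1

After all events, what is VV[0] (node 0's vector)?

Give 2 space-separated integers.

Answer: 5 5

Derivation:
Initial: VV[0]=[0, 0]
Initial: VV[1]=[0, 0]
Event 1: LOCAL 1: VV[1][1]++ -> VV[1]=[0, 1]
Event 2: SEND 1->0: VV[1][1]++ -> VV[1]=[0, 2], msg_vec=[0, 2]; VV[0]=max(VV[0],msg_vec) then VV[0][0]++ -> VV[0]=[1, 2]
Event 3: LOCAL 0: VV[0][0]++ -> VV[0]=[2, 2]
Event 4: LOCAL 1: VV[1][1]++ -> VV[1]=[0, 3]
Event 5: LOCAL 0: VV[0][0]++ -> VV[0]=[3, 2]
Event 6: LOCAL 1: VV[1][1]++ -> VV[1]=[0, 4]
Event 7: SEND 1->0: VV[1][1]++ -> VV[1]=[0, 5], msg_vec=[0, 5]; VV[0]=max(VV[0],msg_vec) then VV[0][0]++ -> VV[0]=[4, 5]
Event 8: SEND 0->1: VV[0][0]++ -> VV[0]=[5, 5], msg_vec=[5, 5]; VV[1]=max(VV[1],msg_vec) then VV[1][1]++ -> VV[1]=[5, 6]
Final vectors: VV[0]=[5, 5]; VV[1]=[5, 6]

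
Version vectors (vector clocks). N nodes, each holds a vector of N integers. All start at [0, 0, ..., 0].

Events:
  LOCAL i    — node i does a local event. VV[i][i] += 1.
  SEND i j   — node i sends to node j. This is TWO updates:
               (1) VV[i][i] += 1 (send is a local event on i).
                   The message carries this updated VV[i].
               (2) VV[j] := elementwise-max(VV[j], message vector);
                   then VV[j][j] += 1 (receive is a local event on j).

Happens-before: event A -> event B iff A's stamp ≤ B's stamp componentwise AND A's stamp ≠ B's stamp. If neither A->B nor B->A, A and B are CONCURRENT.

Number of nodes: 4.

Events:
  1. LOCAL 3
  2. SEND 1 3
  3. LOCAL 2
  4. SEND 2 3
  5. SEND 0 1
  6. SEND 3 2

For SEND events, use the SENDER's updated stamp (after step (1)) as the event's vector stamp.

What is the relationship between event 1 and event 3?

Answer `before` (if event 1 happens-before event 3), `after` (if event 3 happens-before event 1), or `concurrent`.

Initial: VV[0]=[0, 0, 0, 0]
Initial: VV[1]=[0, 0, 0, 0]
Initial: VV[2]=[0, 0, 0, 0]
Initial: VV[3]=[0, 0, 0, 0]
Event 1: LOCAL 3: VV[3][3]++ -> VV[3]=[0, 0, 0, 1]
Event 2: SEND 1->3: VV[1][1]++ -> VV[1]=[0, 1, 0, 0], msg_vec=[0, 1, 0, 0]; VV[3]=max(VV[3],msg_vec) then VV[3][3]++ -> VV[3]=[0, 1, 0, 2]
Event 3: LOCAL 2: VV[2][2]++ -> VV[2]=[0, 0, 1, 0]
Event 4: SEND 2->3: VV[2][2]++ -> VV[2]=[0, 0, 2, 0], msg_vec=[0, 0, 2, 0]; VV[3]=max(VV[3],msg_vec) then VV[3][3]++ -> VV[3]=[0, 1, 2, 3]
Event 5: SEND 0->1: VV[0][0]++ -> VV[0]=[1, 0, 0, 0], msg_vec=[1, 0, 0, 0]; VV[1]=max(VV[1],msg_vec) then VV[1][1]++ -> VV[1]=[1, 2, 0, 0]
Event 6: SEND 3->2: VV[3][3]++ -> VV[3]=[0, 1, 2, 4], msg_vec=[0, 1, 2, 4]; VV[2]=max(VV[2],msg_vec) then VV[2][2]++ -> VV[2]=[0, 1, 3, 4]
Event 1 stamp: [0, 0, 0, 1]
Event 3 stamp: [0, 0, 1, 0]
[0, 0, 0, 1] <= [0, 0, 1, 0]? False
[0, 0, 1, 0] <= [0, 0, 0, 1]? False
Relation: concurrent

Answer: concurrent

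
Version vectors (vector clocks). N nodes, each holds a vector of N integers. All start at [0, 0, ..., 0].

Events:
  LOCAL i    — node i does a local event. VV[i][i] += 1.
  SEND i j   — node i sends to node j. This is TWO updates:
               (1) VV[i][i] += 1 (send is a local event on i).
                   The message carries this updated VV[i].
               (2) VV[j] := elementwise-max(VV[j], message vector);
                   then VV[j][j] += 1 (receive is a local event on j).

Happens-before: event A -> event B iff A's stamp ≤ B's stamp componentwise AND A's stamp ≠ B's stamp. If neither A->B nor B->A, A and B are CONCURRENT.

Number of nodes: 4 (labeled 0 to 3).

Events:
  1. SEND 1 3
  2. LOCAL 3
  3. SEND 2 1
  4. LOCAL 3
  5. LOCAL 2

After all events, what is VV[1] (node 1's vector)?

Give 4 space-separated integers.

Initial: VV[0]=[0, 0, 0, 0]
Initial: VV[1]=[0, 0, 0, 0]
Initial: VV[2]=[0, 0, 0, 0]
Initial: VV[3]=[0, 0, 0, 0]
Event 1: SEND 1->3: VV[1][1]++ -> VV[1]=[0, 1, 0, 0], msg_vec=[0, 1, 0, 0]; VV[3]=max(VV[3],msg_vec) then VV[3][3]++ -> VV[3]=[0, 1, 0, 1]
Event 2: LOCAL 3: VV[3][3]++ -> VV[3]=[0, 1, 0, 2]
Event 3: SEND 2->1: VV[2][2]++ -> VV[2]=[0, 0, 1, 0], msg_vec=[0, 0, 1, 0]; VV[1]=max(VV[1],msg_vec) then VV[1][1]++ -> VV[1]=[0, 2, 1, 0]
Event 4: LOCAL 3: VV[3][3]++ -> VV[3]=[0, 1, 0, 3]
Event 5: LOCAL 2: VV[2][2]++ -> VV[2]=[0, 0, 2, 0]
Final vectors: VV[0]=[0, 0, 0, 0]; VV[1]=[0, 2, 1, 0]; VV[2]=[0, 0, 2, 0]; VV[3]=[0, 1, 0, 3]

Answer: 0 2 1 0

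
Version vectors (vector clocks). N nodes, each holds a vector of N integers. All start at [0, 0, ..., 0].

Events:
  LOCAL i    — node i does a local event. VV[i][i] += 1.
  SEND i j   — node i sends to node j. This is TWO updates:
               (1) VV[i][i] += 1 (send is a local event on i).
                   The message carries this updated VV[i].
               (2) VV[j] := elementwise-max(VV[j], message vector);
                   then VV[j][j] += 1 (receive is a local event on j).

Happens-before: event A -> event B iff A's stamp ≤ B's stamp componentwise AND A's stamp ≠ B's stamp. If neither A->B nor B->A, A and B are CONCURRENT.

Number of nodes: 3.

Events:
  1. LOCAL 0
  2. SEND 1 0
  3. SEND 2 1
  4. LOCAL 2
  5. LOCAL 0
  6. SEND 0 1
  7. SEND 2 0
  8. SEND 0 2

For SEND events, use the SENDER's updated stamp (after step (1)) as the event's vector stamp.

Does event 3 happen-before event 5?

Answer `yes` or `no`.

Answer: no

Derivation:
Initial: VV[0]=[0, 0, 0]
Initial: VV[1]=[0, 0, 0]
Initial: VV[2]=[0, 0, 0]
Event 1: LOCAL 0: VV[0][0]++ -> VV[0]=[1, 0, 0]
Event 2: SEND 1->0: VV[1][1]++ -> VV[1]=[0, 1, 0], msg_vec=[0, 1, 0]; VV[0]=max(VV[0],msg_vec) then VV[0][0]++ -> VV[0]=[2, 1, 0]
Event 3: SEND 2->1: VV[2][2]++ -> VV[2]=[0, 0, 1], msg_vec=[0, 0, 1]; VV[1]=max(VV[1],msg_vec) then VV[1][1]++ -> VV[1]=[0, 2, 1]
Event 4: LOCAL 2: VV[2][2]++ -> VV[2]=[0, 0, 2]
Event 5: LOCAL 0: VV[0][0]++ -> VV[0]=[3, 1, 0]
Event 6: SEND 0->1: VV[0][0]++ -> VV[0]=[4, 1, 0], msg_vec=[4, 1, 0]; VV[1]=max(VV[1],msg_vec) then VV[1][1]++ -> VV[1]=[4, 3, 1]
Event 7: SEND 2->0: VV[2][2]++ -> VV[2]=[0, 0, 3], msg_vec=[0, 0, 3]; VV[0]=max(VV[0],msg_vec) then VV[0][0]++ -> VV[0]=[5, 1, 3]
Event 8: SEND 0->2: VV[0][0]++ -> VV[0]=[6, 1, 3], msg_vec=[6, 1, 3]; VV[2]=max(VV[2],msg_vec) then VV[2][2]++ -> VV[2]=[6, 1, 4]
Event 3 stamp: [0, 0, 1]
Event 5 stamp: [3, 1, 0]
[0, 0, 1] <= [3, 1, 0]? False. Equal? False. Happens-before: False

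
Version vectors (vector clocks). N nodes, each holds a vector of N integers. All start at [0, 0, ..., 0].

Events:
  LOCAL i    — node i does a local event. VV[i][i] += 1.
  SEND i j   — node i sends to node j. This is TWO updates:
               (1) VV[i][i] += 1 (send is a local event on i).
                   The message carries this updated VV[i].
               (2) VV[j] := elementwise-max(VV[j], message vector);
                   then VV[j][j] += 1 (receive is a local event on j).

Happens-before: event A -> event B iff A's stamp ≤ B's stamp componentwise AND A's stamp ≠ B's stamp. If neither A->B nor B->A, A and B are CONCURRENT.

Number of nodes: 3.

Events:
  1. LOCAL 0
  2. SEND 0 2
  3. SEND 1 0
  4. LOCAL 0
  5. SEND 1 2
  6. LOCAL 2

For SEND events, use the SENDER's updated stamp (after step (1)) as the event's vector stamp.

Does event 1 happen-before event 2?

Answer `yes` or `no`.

Answer: yes

Derivation:
Initial: VV[0]=[0, 0, 0]
Initial: VV[1]=[0, 0, 0]
Initial: VV[2]=[0, 0, 0]
Event 1: LOCAL 0: VV[0][0]++ -> VV[0]=[1, 0, 0]
Event 2: SEND 0->2: VV[0][0]++ -> VV[0]=[2, 0, 0], msg_vec=[2, 0, 0]; VV[2]=max(VV[2],msg_vec) then VV[2][2]++ -> VV[2]=[2, 0, 1]
Event 3: SEND 1->0: VV[1][1]++ -> VV[1]=[0, 1, 0], msg_vec=[0, 1, 0]; VV[0]=max(VV[0],msg_vec) then VV[0][0]++ -> VV[0]=[3, 1, 0]
Event 4: LOCAL 0: VV[0][0]++ -> VV[0]=[4, 1, 0]
Event 5: SEND 1->2: VV[1][1]++ -> VV[1]=[0, 2, 0], msg_vec=[0, 2, 0]; VV[2]=max(VV[2],msg_vec) then VV[2][2]++ -> VV[2]=[2, 2, 2]
Event 6: LOCAL 2: VV[2][2]++ -> VV[2]=[2, 2, 3]
Event 1 stamp: [1, 0, 0]
Event 2 stamp: [2, 0, 0]
[1, 0, 0] <= [2, 0, 0]? True. Equal? False. Happens-before: True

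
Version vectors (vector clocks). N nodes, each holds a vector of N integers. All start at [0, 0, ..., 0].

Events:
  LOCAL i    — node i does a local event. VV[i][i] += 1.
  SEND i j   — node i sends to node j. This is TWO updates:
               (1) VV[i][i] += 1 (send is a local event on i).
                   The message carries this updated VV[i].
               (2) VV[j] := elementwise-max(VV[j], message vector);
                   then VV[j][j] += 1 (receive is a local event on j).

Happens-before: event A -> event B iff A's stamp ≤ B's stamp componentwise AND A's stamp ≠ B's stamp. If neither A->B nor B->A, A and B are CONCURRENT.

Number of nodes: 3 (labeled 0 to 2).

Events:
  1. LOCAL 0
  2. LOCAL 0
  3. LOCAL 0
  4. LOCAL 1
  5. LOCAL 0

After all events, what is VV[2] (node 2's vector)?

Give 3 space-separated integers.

Initial: VV[0]=[0, 0, 0]
Initial: VV[1]=[0, 0, 0]
Initial: VV[2]=[0, 0, 0]
Event 1: LOCAL 0: VV[0][0]++ -> VV[0]=[1, 0, 0]
Event 2: LOCAL 0: VV[0][0]++ -> VV[0]=[2, 0, 0]
Event 3: LOCAL 0: VV[0][0]++ -> VV[0]=[3, 0, 0]
Event 4: LOCAL 1: VV[1][1]++ -> VV[1]=[0, 1, 0]
Event 5: LOCAL 0: VV[0][0]++ -> VV[0]=[4, 0, 0]
Final vectors: VV[0]=[4, 0, 0]; VV[1]=[0, 1, 0]; VV[2]=[0, 0, 0]

Answer: 0 0 0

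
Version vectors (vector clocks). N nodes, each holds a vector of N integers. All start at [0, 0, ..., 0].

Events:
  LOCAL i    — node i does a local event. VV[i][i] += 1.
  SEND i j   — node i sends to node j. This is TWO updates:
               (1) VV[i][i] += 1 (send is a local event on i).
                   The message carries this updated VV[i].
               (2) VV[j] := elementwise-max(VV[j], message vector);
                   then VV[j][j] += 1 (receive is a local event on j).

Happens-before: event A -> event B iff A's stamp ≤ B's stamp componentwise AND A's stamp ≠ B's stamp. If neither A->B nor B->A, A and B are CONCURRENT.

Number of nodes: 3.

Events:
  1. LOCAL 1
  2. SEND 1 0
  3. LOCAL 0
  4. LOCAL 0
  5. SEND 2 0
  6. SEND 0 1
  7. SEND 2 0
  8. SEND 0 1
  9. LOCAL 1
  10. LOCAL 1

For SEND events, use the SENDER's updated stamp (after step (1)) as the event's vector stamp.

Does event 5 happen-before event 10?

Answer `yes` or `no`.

Initial: VV[0]=[0, 0, 0]
Initial: VV[1]=[0, 0, 0]
Initial: VV[2]=[0, 0, 0]
Event 1: LOCAL 1: VV[1][1]++ -> VV[1]=[0, 1, 0]
Event 2: SEND 1->0: VV[1][1]++ -> VV[1]=[0, 2, 0], msg_vec=[0, 2, 0]; VV[0]=max(VV[0],msg_vec) then VV[0][0]++ -> VV[0]=[1, 2, 0]
Event 3: LOCAL 0: VV[0][0]++ -> VV[0]=[2, 2, 0]
Event 4: LOCAL 0: VV[0][0]++ -> VV[0]=[3, 2, 0]
Event 5: SEND 2->0: VV[2][2]++ -> VV[2]=[0, 0, 1], msg_vec=[0, 0, 1]; VV[0]=max(VV[0],msg_vec) then VV[0][0]++ -> VV[0]=[4, 2, 1]
Event 6: SEND 0->1: VV[0][0]++ -> VV[0]=[5, 2, 1], msg_vec=[5, 2, 1]; VV[1]=max(VV[1],msg_vec) then VV[1][1]++ -> VV[1]=[5, 3, 1]
Event 7: SEND 2->0: VV[2][2]++ -> VV[2]=[0, 0, 2], msg_vec=[0, 0, 2]; VV[0]=max(VV[0],msg_vec) then VV[0][0]++ -> VV[0]=[6, 2, 2]
Event 8: SEND 0->1: VV[0][0]++ -> VV[0]=[7, 2, 2], msg_vec=[7, 2, 2]; VV[1]=max(VV[1],msg_vec) then VV[1][1]++ -> VV[1]=[7, 4, 2]
Event 9: LOCAL 1: VV[1][1]++ -> VV[1]=[7, 5, 2]
Event 10: LOCAL 1: VV[1][1]++ -> VV[1]=[7, 6, 2]
Event 5 stamp: [0, 0, 1]
Event 10 stamp: [7, 6, 2]
[0, 0, 1] <= [7, 6, 2]? True. Equal? False. Happens-before: True

Answer: yes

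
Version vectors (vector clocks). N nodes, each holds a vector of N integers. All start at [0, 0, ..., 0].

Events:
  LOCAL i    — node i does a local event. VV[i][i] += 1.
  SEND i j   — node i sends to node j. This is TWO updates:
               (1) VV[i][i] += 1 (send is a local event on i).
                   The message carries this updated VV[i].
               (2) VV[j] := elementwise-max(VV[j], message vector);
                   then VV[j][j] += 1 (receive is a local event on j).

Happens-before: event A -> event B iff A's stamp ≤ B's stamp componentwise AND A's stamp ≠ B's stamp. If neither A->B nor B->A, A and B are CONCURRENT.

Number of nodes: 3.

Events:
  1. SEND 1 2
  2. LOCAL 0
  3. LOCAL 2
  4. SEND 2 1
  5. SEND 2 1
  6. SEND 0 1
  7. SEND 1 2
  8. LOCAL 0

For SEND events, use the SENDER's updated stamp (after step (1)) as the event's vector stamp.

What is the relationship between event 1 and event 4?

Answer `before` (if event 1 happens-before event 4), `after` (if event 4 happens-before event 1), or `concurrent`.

Initial: VV[0]=[0, 0, 0]
Initial: VV[1]=[0, 0, 0]
Initial: VV[2]=[0, 0, 0]
Event 1: SEND 1->2: VV[1][1]++ -> VV[1]=[0, 1, 0], msg_vec=[0, 1, 0]; VV[2]=max(VV[2],msg_vec) then VV[2][2]++ -> VV[2]=[0, 1, 1]
Event 2: LOCAL 0: VV[0][0]++ -> VV[0]=[1, 0, 0]
Event 3: LOCAL 2: VV[2][2]++ -> VV[2]=[0, 1, 2]
Event 4: SEND 2->1: VV[2][2]++ -> VV[2]=[0, 1, 3], msg_vec=[0, 1, 3]; VV[1]=max(VV[1],msg_vec) then VV[1][1]++ -> VV[1]=[0, 2, 3]
Event 5: SEND 2->1: VV[2][2]++ -> VV[2]=[0, 1, 4], msg_vec=[0, 1, 4]; VV[1]=max(VV[1],msg_vec) then VV[1][1]++ -> VV[1]=[0, 3, 4]
Event 6: SEND 0->1: VV[0][0]++ -> VV[0]=[2, 0, 0], msg_vec=[2, 0, 0]; VV[1]=max(VV[1],msg_vec) then VV[1][1]++ -> VV[1]=[2, 4, 4]
Event 7: SEND 1->2: VV[1][1]++ -> VV[1]=[2, 5, 4], msg_vec=[2, 5, 4]; VV[2]=max(VV[2],msg_vec) then VV[2][2]++ -> VV[2]=[2, 5, 5]
Event 8: LOCAL 0: VV[0][0]++ -> VV[0]=[3, 0, 0]
Event 1 stamp: [0, 1, 0]
Event 4 stamp: [0, 1, 3]
[0, 1, 0] <= [0, 1, 3]? True
[0, 1, 3] <= [0, 1, 0]? False
Relation: before

Answer: before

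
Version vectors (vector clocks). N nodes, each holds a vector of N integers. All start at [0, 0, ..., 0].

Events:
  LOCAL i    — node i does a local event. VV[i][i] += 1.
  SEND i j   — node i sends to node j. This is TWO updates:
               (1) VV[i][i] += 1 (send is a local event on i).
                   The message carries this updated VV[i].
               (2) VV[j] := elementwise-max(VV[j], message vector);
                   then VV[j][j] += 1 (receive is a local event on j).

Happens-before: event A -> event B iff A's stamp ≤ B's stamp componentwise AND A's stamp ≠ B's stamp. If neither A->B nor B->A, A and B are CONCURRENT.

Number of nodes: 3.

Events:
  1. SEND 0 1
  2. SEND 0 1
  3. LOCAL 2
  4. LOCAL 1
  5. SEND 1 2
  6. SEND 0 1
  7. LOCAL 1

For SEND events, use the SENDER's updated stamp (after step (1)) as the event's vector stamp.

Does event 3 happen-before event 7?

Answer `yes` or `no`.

Answer: no

Derivation:
Initial: VV[0]=[0, 0, 0]
Initial: VV[1]=[0, 0, 0]
Initial: VV[2]=[0, 0, 0]
Event 1: SEND 0->1: VV[0][0]++ -> VV[0]=[1, 0, 0], msg_vec=[1, 0, 0]; VV[1]=max(VV[1],msg_vec) then VV[1][1]++ -> VV[1]=[1, 1, 0]
Event 2: SEND 0->1: VV[0][0]++ -> VV[0]=[2, 0, 0], msg_vec=[2, 0, 0]; VV[1]=max(VV[1],msg_vec) then VV[1][1]++ -> VV[1]=[2, 2, 0]
Event 3: LOCAL 2: VV[2][2]++ -> VV[2]=[0, 0, 1]
Event 4: LOCAL 1: VV[1][1]++ -> VV[1]=[2, 3, 0]
Event 5: SEND 1->2: VV[1][1]++ -> VV[1]=[2, 4, 0], msg_vec=[2, 4, 0]; VV[2]=max(VV[2],msg_vec) then VV[2][2]++ -> VV[2]=[2, 4, 2]
Event 6: SEND 0->1: VV[0][0]++ -> VV[0]=[3, 0, 0], msg_vec=[3, 0, 0]; VV[1]=max(VV[1],msg_vec) then VV[1][1]++ -> VV[1]=[3, 5, 0]
Event 7: LOCAL 1: VV[1][1]++ -> VV[1]=[3, 6, 0]
Event 3 stamp: [0, 0, 1]
Event 7 stamp: [3, 6, 0]
[0, 0, 1] <= [3, 6, 0]? False. Equal? False. Happens-before: False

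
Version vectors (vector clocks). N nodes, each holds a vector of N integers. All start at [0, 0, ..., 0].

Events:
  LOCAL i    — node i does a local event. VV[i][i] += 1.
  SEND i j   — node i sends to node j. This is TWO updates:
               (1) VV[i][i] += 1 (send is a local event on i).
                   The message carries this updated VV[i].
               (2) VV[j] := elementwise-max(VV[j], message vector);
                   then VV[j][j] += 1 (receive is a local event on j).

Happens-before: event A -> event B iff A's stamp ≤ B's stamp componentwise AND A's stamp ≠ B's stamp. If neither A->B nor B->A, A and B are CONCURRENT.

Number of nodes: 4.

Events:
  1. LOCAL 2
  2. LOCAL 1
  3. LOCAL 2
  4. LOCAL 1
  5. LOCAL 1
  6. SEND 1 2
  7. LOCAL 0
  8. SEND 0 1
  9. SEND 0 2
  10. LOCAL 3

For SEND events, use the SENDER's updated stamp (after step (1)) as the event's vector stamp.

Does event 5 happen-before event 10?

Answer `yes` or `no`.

Initial: VV[0]=[0, 0, 0, 0]
Initial: VV[1]=[0, 0, 0, 0]
Initial: VV[2]=[0, 0, 0, 0]
Initial: VV[3]=[0, 0, 0, 0]
Event 1: LOCAL 2: VV[2][2]++ -> VV[2]=[0, 0, 1, 0]
Event 2: LOCAL 1: VV[1][1]++ -> VV[1]=[0, 1, 0, 0]
Event 3: LOCAL 2: VV[2][2]++ -> VV[2]=[0, 0, 2, 0]
Event 4: LOCAL 1: VV[1][1]++ -> VV[1]=[0, 2, 0, 0]
Event 5: LOCAL 1: VV[1][1]++ -> VV[1]=[0, 3, 0, 0]
Event 6: SEND 1->2: VV[1][1]++ -> VV[1]=[0, 4, 0, 0], msg_vec=[0, 4, 0, 0]; VV[2]=max(VV[2],msg_vec) then VV[2][2]++ -> VV[2]=[0, 4, 3, 0]
Event 7: LOCAL 0: VV[0][0]++ -> VV[0]=[1, 0, 0, 0]
Event 8: SEND 0->1: VV[0][0]++ -> VV[0]=[2, 0, 0, 0], msg_vec=[2, 0, 0, 0]; VV[1]=max(VV[1],msg_vec) then VV[1][1]++ -> VV[1]=[2, 5, 0, 0]
Event 9: SEND 0->2: VV[0][0]++ -> VV[0]=[3, 0, 0, 0], msg_vec=[3, 0, 0, 0]; VV[2]=max(VV[2],msg_vec) then VV[2][2]++ -> VV[2]=[3, 4, 4, 0]
Event 10: LOCAL 3: VV[3][3]++ -> VV[3]=[0, 0, 0, 1]
Event 5 stamp: [0, 3, 0, 0]
Event 10 stamp: [0, 0, 0, 1]
[0, 3, 0, 0] <= [0, 0, 0, 1]? False. Equal? False. Happens-before: False

Answer: no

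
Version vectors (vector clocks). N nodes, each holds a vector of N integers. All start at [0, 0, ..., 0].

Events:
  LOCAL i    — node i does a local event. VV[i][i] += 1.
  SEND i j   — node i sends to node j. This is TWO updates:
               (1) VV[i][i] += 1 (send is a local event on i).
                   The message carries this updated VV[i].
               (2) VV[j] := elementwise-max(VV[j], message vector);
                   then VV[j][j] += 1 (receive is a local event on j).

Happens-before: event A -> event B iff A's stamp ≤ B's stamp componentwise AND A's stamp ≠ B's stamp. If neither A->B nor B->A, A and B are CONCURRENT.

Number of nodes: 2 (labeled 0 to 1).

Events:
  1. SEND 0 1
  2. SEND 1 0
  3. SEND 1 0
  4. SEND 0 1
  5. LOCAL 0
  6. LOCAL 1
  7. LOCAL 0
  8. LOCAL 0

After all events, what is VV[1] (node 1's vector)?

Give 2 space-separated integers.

Answer: 4 5

Derivation:
Initial: VV[0]=[0, 0]
Initial: VV[1]=[0, 0]
Event 1: SEND 0->1: VV[0][0]++ -> VV[0]=[1, 0], msg_vec=[1, 0]; VV[1]=max(VV[1],msg_vec) then VV[1][1]++ -> VV[1]=[1, 1]
Event 2: SEND 1->0: VV[1][1]++ -> VV[1]=[1, 2], msg_vec=[1, 2]; VV[0]=max(VV[0],msg_vec) then VV[0][0]++ -> VV[0]=[2, 2]
Event 3: SEND 1->0: VV[1][1]++ -> VV[1]=[1, 3], msg_vec=[1, 3]; VV[0]=max(VV[0],msg_vec) then VV[0][0]++ -> VV[0]=[3, 3]
Event 4: SEND 0->1: VV[0][0]++ -> VV[0]=[4, 3], msg_vec=[4, 3]; VV[1]=max(VV[1],msg_vec) then VV[1][1]++ -> VV[1]=[4, 4]
Event 5: LOCAL 0: VV[0][0]++ -> VV[0]=[5, 3]
Event 6: LOCAL 1: VV[1][1]++ -> VV[1]=[4, 5]
Event 7: LOCAL 0: VV[0][0]++ -> VV[0]=[6, 3]
Event 8: LOCAL 0: VV[0][0]++ -> VV[0]=[7, 3]
Final vectors: VV[0]=[7, 3]; VV[1]=[4, 5]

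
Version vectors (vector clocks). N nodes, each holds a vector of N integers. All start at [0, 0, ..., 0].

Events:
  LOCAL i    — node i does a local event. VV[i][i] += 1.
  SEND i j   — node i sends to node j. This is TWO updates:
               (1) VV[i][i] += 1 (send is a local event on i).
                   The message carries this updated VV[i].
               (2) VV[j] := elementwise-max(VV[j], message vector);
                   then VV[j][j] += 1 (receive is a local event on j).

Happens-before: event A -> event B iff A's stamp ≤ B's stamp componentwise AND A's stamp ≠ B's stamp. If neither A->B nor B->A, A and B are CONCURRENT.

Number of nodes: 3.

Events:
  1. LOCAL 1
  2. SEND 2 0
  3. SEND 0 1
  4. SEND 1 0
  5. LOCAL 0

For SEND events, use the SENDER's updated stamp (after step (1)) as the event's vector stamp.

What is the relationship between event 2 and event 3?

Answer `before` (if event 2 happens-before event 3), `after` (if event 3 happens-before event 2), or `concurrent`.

Initial: VV[0]=[0, 0, 0]
Initial: VV[1]=[0, 0, 0]
Initial: VV[2]=[0, 0, 0]
Event 1: LOCAL 1: VV[1][1]++ -> VV[1]=[0, 1, 0]
Event 2: SEND 2->0: VV[2][2]++ -> VV[2]=[0, 0, 1], msg_vec=[0, 0, 1]; VV[0]=max(VV[0],msg_vec) then VV[0][0]++ -> VV[0]=[1, 0, 1]
Event 3: SEND 0->1: VV[0][0]++ -> VV[0]=[2, 0, 1], msg_vec=[2, 0, 1]; VV[1]=max(VV[1],msg_vec) then VV[1][1]++ -> VV[1]=[2, 2, 1]
Event 4: SEND 1->0: VV[1][1]++ -> VV[1]=[2, 3, 1], msg_vec=[2, 3, 1]; VV[0]=max(VV[0],msg_vec) then VV[0][0]++ -> VV[0]=[3, 3, 1]
Event 5: LOCAL 0: VV[0][0]++ -> VV[0]=[4, 3, 1]
Event 2 stamp: [0, 0, 1]
Event 3 stamp: [2, 0, 1]
[0, 0, 1] <= [2, 0, 1]? True
[2, 0, 1] <= [0, 0, 1]? False
Relation: before

Answer: before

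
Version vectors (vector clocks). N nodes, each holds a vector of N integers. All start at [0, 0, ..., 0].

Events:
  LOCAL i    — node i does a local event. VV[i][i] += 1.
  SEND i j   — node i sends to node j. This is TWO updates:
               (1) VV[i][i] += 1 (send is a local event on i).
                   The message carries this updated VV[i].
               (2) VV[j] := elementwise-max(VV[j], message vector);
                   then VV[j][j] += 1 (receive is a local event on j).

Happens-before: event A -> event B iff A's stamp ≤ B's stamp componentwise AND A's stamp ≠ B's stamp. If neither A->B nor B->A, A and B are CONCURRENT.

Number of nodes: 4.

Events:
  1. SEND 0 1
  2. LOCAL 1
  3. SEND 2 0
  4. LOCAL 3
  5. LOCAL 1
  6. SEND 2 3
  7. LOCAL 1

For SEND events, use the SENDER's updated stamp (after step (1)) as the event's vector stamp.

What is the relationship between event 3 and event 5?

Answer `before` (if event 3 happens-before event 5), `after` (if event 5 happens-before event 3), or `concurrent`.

Initial: VV[0]=[0, 0, 0, 0]
Initial: VV[1]=[0, 0, 0, 0]
Initial: VV[2]=[0, 0, 0, 0]
Initial: VV[3]=[0, 0, 0, 0]
Event 1: SEND 0->1: VV[0][0]++ -> VV[0]=[1, 0, 0, 0], msg_vec=[1, 0, 0, 0]; VV[1]=max(VV[1],msg_vec) then VV[1][1]++ -> VV[1]=[1, 1, 0, 0]
Event 2: LOCAL 1: VV[1][1]++ -> VV[1]=[1, 2, 0, 0]
Event 3: SEND 2->0: VV[2][2]++ -> VV[2]=[0, 0, 1, 0], msg_vec=[0, 0, 1, 0]; VV[0]=max(VV[0],msg_vec) then VV[0][0]++ -> VV[0]=[2, 0, 1, 0]
Event 4: LOCAL 3: VV[3][3]++ -> VV[3]=[0, 0, 0, 1]
Event 5: LOCAL 1: VV[1][1]++ -> VV[1]=[1, 3, 0, 0]
Event 6: SEND 2->3: VV[2][2]++ -> VV[2]=[0, 0, 2, 0], msg_vec=[0, 0, 2, 0]; VV[3]=max(VV[3],msg_vec) then VV[3][3]++ -> VV[3]=[0, 0, 2, 2]
Event 7: LOCAL 1: VV[1][1]++ -> VV[1]=[1, 4, 0, 0]
Event 3 stamp: [0, 0, 1, 0]
Event 5 stamp: [1, 3, 0, 0]
[0, 0, 1, 0] <= [1, 3, 0, 0]? False
[1, 3, 0, 0] <= [0, 0, 1, 0]? False
Relation: concurrent

Answer: concurrent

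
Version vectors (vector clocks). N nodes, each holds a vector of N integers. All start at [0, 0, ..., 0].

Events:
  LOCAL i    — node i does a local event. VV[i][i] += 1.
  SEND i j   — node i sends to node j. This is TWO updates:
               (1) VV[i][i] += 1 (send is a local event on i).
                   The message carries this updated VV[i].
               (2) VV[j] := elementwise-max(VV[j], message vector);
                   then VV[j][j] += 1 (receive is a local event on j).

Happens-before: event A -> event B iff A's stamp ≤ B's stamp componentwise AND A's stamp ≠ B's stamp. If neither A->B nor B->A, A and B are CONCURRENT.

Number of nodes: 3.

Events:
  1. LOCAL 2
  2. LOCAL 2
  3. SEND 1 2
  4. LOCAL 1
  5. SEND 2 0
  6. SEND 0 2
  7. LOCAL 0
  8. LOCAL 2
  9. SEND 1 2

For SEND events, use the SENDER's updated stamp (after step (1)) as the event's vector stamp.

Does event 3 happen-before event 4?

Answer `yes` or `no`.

Initial: VV[0]=[0, 0, 0]
Initial: VV[1]=[0, 0, 0]
Initial: VV[2]=[0, 0, 0]
Event 1: LOCAL 2: VV[2][2]++ -> VV[2]=[0, 0, 1]
Event 2: LOCAL 2: VV[2][2]++ -> VV[2]=[0, 0, 2]
Event 3: SEND 1->2: VV[1][1]++ -> VV[1]=[0, 1, 0], msg_vec=[0, 1, 0]; VV[2]=max(VV[2],msg_vec) then VV[2][2]++ -> VV[2]=[0, 1, 3]
Event 4: LOCAL 1: VV[1][1]++ -> VV[1]=[0, 2, 0]
Event 5: SEND 2->0: VV[2][2]++ -> VV[2]=[0, 1, 4], msg_vec=[0, 1, 4]; VV[0]=max(VV[0],msg_vec) then VV[0][0]++ -> VV[0]=[1, 1, 4]
Event 6: SEND 0->2: VV[0][0]++ -> VV[0]=[2, 1, 4], msg_vec=[2, 1, 4]; VV[2]=max(VV[2],msg_vec) then VV[2][2]++ -> VV[2]=[2, 1, 5]
Event 7: LOCAL 0: VV[0][0]++ -> VV[0]=[3, 1, 4]
Event 8: LOCAL 2: VV[2][2]++ -> VV[2]=[2, 1, 6]
Event 9: SEND 1->2: VV[1][1]++ -> VV[1]=[0, 3, 0], msg_vec=[0, 3, 0]; VV[2]=max(VV[2],msg_vec) then VV[2][2]++ -> VV[2]=[2, 3, 7]
Event 3 stamp: [0, 1, 0]
Event 4 stamp: [0, 2, 0]
[0, 1, 0] <= [0, 2, 0]? True. Equal? False. Happens-before: True

Answer: yes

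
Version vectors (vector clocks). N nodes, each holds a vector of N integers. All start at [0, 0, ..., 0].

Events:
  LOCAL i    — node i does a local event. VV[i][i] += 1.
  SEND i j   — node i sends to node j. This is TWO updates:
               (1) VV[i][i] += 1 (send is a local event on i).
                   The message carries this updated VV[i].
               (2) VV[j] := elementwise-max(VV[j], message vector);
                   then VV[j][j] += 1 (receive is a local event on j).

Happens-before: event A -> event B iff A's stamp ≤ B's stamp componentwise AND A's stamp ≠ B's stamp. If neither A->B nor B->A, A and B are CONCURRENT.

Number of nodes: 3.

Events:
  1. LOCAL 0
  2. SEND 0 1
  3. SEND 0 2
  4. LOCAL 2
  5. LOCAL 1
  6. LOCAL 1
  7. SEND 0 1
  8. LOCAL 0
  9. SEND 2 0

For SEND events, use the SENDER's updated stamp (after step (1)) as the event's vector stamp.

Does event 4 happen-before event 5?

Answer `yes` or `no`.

Initial: VV[0]=[0, 0, 0]
Initial: VV[1]=[0, 0, 0]
Initial: VV[2]=[0, 0, 0]
Event 1: LOCAL 0: VV[0][0]++ -> VV[0]=[1, 0, 0]
Event 2: SEND 0->1: VV[0][0]++ -> VV[0]=[2, 0, 0], msg_vec=[2, 0, 0]; VV[1]=max(VV[1],msg_vec) then VV[1][1]++ -> VV[1]=[2, 1, 0]
Event 3: SEND 0->2: VV[0][0]++ -> VV[0]=[3, 0, 0], msg_vec=[3, 0, 0]; VV[2]=max(VV[2],msg_vec) then VV[2][2]++ -> VV[2]=[3, 0, 1]
Event 4: LOCAL 2: VV[2][2]++ -> VV[2]=[3, 0, 2]
Event 5: LOCAL 1: VV[1][1]++ -> VV[1]=[2, 2, 0]
Event 6: LOCAL 1: VV[1][1]++ -> VV[1]=[2, 3, 0]
Event 7: SEND 0->1: VV[0][0]++ -> VV[0]=[4, 0, 0], msg_vec=[4, 0, 0]; VV[1]=max(VV[1],msg_vec) then VV[1][1]++ -> VV[1]=[4, 4, 0]
Event 8: LOCAL 0: VV[0][0]++ -> VV[0]=[5, 0, 0]
Event 9: SEND 2->0: VV[2][2]++ -> VV[2]=[3, 0, 3], msg_vec=[3, 0, 3]; VV[0]=max(VV[0],msg_vec) then VV[0][0]++ -> VV[0]=[6, 0, 3]
Event 4 stamp: [3, 0, 2]
Event 5 stamp: [2, 2, 0]
[3, 0, 2] <= [2, 2, 0]? False. Equal? False. Happens-before: False

Answer: no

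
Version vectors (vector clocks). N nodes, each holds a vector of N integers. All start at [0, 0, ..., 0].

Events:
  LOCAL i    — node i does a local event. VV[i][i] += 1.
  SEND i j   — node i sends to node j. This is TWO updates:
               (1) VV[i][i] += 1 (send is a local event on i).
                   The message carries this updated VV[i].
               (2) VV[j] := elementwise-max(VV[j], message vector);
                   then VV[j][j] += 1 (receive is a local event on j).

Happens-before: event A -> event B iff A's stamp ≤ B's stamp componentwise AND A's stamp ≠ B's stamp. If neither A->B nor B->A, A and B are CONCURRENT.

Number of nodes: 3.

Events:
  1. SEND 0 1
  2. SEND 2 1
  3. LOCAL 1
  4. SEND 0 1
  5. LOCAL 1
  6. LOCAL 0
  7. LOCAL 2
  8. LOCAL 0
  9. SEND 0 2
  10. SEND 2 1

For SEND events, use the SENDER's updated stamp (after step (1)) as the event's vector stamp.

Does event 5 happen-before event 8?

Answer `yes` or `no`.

Answer: no

Derivation:
Initial: VV[0]=[0, 0, 0]
Initial: VV[1]=[0, 0, 0]
Initial: VV[2]=[0, 0, 0]
Event 1: SEND 0->1: VV[0][0]++ -> VV[0]=[1, 0, 0], msg_vec=[1, 0, 0]; VV[1]=max(VV[1],msg_vec) then VV[1][1]++ -> VV[1]=[1, 1, 0]
Event 2: SEND 2->1: VV[2][2]++ -> VV[2]=[0, 0, 1], msg_vec=[0, 0, 1]; VV[1]=max(VV[1],msg_vec) then VV[1][1]++ -> VV[1]=[1, 2, 1]
Event 3: LOCAL 1: VV[1][1]++ -> VV[1]=[1, 3, 1]
Event 4: SEND 0->1: VV[0][0]++ -> VV[0]=[2, 0, 0], msg_vec=[2, 0, 0]; VV[1]=max(VV[1],msg_vec) then VV[1][1]++ -> VV[1]=[2, 4, 1]
Event 5: LOCAL 1: VV[1][1]++ -> VV[1]=[2, 5, 1]
Event 6: LOCAL 0: VV[0][0]++ -> VV[0]=[3, 0, 0]
Event 7: LOCAL 2: VV[2][2]++ -> VV[2]=[0, 0, 2]
Event 8: LOCAL 0: VV[0][0]++ -> VV[0]=[4, 0, 0]
Event 9: SEND 0->2: VV[0][0]++ -> VV[0]=[5, 0, 0], msg_vec=[5, 0, 0]; VV[2]=max(VV[2],msg_vec) then VV[2][2]++ -> VV[2]=[5, 0, 3]
Event 10: SEND 2->1: VV[2][2]++ -> VV[2]=[5, 0, 4], msg_vec=[5, 0, 4]; VV[1]=max(VV[1],msg_vec) then VV[1][1]++ -> VV[1]=[5, 6, 4]
Event 5 stamp: [2, 5, 1]
Event 8 stamp: [4, 0, 0]
[2, 5, 1] <= [4, 0, 0]? False. Equal? False. Happens-before: False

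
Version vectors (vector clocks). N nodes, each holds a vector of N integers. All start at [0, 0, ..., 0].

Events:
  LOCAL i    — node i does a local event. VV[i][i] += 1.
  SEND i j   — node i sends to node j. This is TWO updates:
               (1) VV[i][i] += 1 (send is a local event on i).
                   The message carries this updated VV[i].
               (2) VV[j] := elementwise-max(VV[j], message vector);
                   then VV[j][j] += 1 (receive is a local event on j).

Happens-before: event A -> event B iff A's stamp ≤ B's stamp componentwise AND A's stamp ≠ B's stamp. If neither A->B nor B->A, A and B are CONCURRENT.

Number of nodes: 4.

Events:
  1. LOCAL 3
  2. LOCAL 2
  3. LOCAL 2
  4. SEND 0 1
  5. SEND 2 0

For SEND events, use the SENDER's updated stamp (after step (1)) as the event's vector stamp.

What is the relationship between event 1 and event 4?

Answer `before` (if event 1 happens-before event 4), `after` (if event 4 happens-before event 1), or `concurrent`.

Answer: concurrent

Derivation:
Initial: VV[0]=[0, 0, 0, 0]
Initial: VV[1]=[0, 0, 0, 0]
Initial: VV[2]=[0, 0, 0, 0]
Initial: VV[3]=[0, 0, 0, 0]
Event 1: LOCAL 3: VV[3][3]++ -> VV[3]=[0, 0, 0, 1]
Event 2: LOCAL 2: VV[2][2]++ -> VV[2]=[0, 0, 1, 0]
Event 3: LOCAL 2: VV[2][2]++ -> VV[2]=[0, 0, 2, 0]
Event 4: SEND 0->1: VV[0][0]++ -> VV[0]=[1, 0, 0, 0], msg_vec=[1, 0, 0, 0]; VV[1]=max(VV[1],msg_vec) then VV[1][1]++ -> VV[1]=[1, 1, 0, 0]
Event 5: SEND 2->0: VV[2][2]++ -> VV[2]=[0, 0, 3, 0], msg_vec=[0, 0, 3, 0]; VV[0]=max(VV[0],msg_vec) then VV[0][0]++ -> VV[0]=[2, 0, 3, 0]
Event 1 stamp: [0, 0, 0, 1]
Event 4 stamp: [1, 0, 0, 0]
[0, 0, 0, 1] <= [1, 0, 0, 0]? False
[1, 0, 0, 0] <= [0, 0, 0, 1]? False
Relation: concurrent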